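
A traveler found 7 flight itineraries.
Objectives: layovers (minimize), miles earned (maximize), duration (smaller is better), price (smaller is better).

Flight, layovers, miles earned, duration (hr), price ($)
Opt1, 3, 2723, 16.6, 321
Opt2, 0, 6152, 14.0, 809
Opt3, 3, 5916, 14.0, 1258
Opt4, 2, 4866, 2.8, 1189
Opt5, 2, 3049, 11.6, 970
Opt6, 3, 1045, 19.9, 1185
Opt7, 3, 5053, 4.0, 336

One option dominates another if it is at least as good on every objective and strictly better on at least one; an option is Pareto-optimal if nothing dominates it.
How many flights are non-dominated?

5

Opt1: not dominated (best price).
Opt2: not dominated (best layovers).
Opt3: dominated by Opt2 (layovers 0≤3, miles earned 6152≥5916, duration 14.0≤14.0, price 809≤1258).
Opt4: not dominated (best duration).
Opt5: not dominated.
Opt6: dominated by Opt1 (layovers 3≤3, miles earned 2723≥1045, duration 16.6≤19.9, price 321≤1185).
Opt7: not dominated.
Pareto-optimal: Opt1, Opt2, Opt4, Opt5, Opt7 → 5.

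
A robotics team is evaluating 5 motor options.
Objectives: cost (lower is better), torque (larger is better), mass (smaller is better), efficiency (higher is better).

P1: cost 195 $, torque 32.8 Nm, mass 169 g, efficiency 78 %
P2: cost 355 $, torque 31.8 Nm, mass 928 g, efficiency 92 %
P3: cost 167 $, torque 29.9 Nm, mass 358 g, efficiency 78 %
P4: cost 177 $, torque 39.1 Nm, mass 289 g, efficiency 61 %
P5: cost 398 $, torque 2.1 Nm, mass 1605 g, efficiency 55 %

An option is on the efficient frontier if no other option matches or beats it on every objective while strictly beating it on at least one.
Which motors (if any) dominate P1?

none

P2: worse on cost (355 vs 195).
P3: worse on torque (29.9 vs 32.8).
P4: worse on mass (289 vs 169).
P5: worse on cost (398 vs 195).
No option dominates P1.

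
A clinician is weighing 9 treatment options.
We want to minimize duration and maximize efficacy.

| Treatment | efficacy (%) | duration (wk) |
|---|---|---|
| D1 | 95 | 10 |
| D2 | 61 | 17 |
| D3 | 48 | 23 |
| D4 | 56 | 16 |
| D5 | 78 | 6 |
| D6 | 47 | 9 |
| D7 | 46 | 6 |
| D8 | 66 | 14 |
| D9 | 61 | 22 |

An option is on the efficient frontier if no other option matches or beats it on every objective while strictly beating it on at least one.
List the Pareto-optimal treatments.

D1: not dominated (best efficacy).
D2: dominated by D1 (efficacy 95≥61, duration 10≤17).
D3: dominated by D1 (efficacy 95≥48, duration 10≤23).
D4: dominated by D1 (efficacy 95≥56, duration 10≤16).
D5: not dominated.
D6: dominated by D5 (efficacy 78≥47, duration 6≤9).
D7: dominated by D5 (efficacy 78≥46, duration 6≤6).
D8: dominated by D1 (efficacy 95≥66, duration 10≤14).
D9: dominated by D1 (efficacy 95≥61, duration 10≤22).

D1, D5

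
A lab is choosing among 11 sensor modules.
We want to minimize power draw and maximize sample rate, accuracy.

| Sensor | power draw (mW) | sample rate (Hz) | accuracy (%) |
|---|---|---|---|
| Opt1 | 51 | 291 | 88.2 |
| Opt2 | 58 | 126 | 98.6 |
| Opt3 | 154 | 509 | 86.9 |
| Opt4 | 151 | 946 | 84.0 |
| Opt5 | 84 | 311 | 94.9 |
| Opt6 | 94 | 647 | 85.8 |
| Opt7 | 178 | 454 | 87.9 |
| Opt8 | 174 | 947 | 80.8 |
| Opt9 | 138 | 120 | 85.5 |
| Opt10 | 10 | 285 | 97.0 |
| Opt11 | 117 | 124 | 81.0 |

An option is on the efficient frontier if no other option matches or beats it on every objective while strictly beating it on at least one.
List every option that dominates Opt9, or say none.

Opt1: power draw 51≤138, sample rate 291≥120, accuracy 88.2≥85.5 — dominates Opt9.
Opt2: power draw 58≤138, sample rate 126≥120, accuracy 98.6≥85.5 — dominates Opt9.
Opt5: power draw 84≤138, sample rate 311≥120, accuracy 94.9≥85.5 — dominates Opt9.
Opt6: power draw 94≤138, sample rate 647≥120, accuracy 85.8≥85.5 — dominates Opt9.
Opt10: power draw 10≤138, sample rate 285≥120, accuracy 97.0≥85.5 — dominates Opt9.
Others (Opt3, Opt4, Opt7, Opt8, Opt11) are each worse than Opt9 on at least one objective.

Opt1, Opt2, Opt5, Opt6, Opt10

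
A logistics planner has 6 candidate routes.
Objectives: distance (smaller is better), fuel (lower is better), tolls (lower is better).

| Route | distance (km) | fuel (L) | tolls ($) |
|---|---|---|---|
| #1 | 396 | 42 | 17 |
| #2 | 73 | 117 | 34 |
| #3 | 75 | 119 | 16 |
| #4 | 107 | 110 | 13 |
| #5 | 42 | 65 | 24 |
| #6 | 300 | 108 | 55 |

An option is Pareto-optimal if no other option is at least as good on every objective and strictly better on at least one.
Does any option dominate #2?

Yes

#5 vs #2: distance 42≤73, fuel 65≤117, tolls 24≤34 — #5 is at least as good on every objective and strictly better on at least one, so #5 dominates #2.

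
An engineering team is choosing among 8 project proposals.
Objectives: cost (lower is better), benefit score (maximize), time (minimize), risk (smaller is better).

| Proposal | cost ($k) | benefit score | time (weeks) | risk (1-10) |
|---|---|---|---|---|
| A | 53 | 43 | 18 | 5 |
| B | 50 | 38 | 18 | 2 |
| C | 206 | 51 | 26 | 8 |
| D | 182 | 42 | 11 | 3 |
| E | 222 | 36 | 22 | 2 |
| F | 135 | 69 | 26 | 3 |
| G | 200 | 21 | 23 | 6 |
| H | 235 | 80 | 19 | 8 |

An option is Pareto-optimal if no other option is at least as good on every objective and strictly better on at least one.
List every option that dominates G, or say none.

A: cost 53≤200, benefit score 43≥21, time 18≤23, risk 5≤6 — dominates G.
B: cost 50≤200, benefit score 38≥21, time 18≤23, risk 2≤6 — dominates G.
D: cost 182≤200, benefit score 42≥21, time 11≤23, risk 3≤6 — dominates G.
Others (C, E, F, H) are each worse than G on at least one objective.

A, B, D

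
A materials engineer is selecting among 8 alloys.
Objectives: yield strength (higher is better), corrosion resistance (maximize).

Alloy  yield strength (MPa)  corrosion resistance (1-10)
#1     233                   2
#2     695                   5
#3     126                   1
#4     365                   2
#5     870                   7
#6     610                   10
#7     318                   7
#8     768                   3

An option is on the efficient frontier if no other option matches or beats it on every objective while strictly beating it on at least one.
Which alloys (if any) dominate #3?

#1, #2, #4, #5, #6, #7, #8

#1: yield strength 233≥126, corrosion resistance 2≥1 — dominates #3.
#2: yield strength 695≥126, corrosion resistance 5≥1 — dominates #3.
#4: yield strength 365≥126, corrosion resistance 2≥1 — dominates #3.
#5: yield strength 870≥126, corrosion resistance 7≥1 — dominates #3.
#6: yield strength 610≥126, corrosion resistance 10≥1 — dominates #3.
#7: yield strength 318≥126, corrosion resistance 7≥1 — dominates #3.
#8: yield strength 768≥126, corrosion resistance 3≥1 — dominates #3.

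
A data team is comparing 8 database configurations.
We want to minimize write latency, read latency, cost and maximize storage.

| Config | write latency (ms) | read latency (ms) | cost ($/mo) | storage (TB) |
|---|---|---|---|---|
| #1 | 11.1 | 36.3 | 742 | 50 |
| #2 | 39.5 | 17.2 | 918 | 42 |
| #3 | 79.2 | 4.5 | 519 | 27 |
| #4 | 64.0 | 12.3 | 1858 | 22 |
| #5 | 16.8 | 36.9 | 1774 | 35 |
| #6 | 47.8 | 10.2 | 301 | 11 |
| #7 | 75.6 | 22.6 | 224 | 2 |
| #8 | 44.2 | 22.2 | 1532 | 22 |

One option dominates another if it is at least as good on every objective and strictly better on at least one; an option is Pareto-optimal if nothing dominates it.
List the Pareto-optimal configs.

#1: not dominated (best write latency).
#2: not dominated.
#3: not dominated (best read latency).
#4: not dominated.
#5: dominated by #1 (write latency 11.1≤16.8, read latency 36.3≤36.9, cost 742≤1774, storage 50≥35).
#6: not dominated.
#7: not dominated (best cost).
#8: dominated by #2 (write latency 39.5≤44.2, read latency 17.2≤22.2, cost 918≤1532, storage 42≥22).

#1, #2, #3, #4, #6, #7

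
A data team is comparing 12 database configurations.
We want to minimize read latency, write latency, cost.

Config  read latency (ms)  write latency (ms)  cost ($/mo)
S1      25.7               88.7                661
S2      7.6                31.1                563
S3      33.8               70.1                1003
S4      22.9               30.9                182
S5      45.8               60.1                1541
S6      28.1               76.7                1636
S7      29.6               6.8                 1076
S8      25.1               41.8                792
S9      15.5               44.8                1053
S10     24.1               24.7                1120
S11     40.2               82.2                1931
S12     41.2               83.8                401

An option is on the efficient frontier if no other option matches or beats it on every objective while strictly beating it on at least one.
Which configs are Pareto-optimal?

S1: dominated by S2 (read latency 7.6≤25.7, write latency 31.1≤88.7, cost 563≤661).
S2: not dominated (best read latency).
S3: dominated by S2 (read latency 7.6≤33.8, write latency 31.1≤70.1, cost 563≤1003).
S4: not dominated (best cost).
S5: dominated by S2 (read latency 7.6≤45.8, write latency 31.1≤60.1, cost 563≤1541).
S6: dominated by S2 (read latency 7.6≤28.1, write latency 31.1≤76.7, cost 563≤1636).
S7: not dominated (best write latency).
S8: dominated by S2 (read latency 7.6≤25.1, write latency 31.1≤41.8, cost 563≤792).
S9: dominated by S2 (read latency 7.6≤15.5, write latency 31.1≤44.8, cost 563≤1053).
S10: not dominated.
S11: dominated by S2 (read latency 7.6≤40.2, write latency 31.1≤82.2, cost 563≤1931).
S12: dominated by S4 (read latency 22.9≤41.2, write latency 30.9≤83.8, cost 182≤401).

S2, S4, S7, S10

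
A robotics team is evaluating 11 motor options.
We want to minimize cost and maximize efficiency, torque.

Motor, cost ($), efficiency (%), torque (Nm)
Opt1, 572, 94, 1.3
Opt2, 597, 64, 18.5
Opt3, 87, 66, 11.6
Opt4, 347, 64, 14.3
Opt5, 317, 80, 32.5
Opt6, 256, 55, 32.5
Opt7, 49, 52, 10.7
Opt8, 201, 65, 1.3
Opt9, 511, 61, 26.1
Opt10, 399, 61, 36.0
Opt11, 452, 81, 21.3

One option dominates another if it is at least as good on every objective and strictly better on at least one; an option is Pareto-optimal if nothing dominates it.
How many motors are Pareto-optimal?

Opt1: not dominated (best efficiency).
Opt2: dominated by Opt5 (cost 317≤597, efficiency 80≥64, torque 32.5≥18.5).
Opt3: not dominated.
Opt4: dominated by Opt5 (cost 317≤347, efficiency 80≥64, torque 32.5≥14.3).
Opt5: not dominated.
Opt6: not dominated.
Opt7: not dominated (best cost).
Opt8: dominated by Opt3 (cost 87≤201, efficiency 66≥65, torque 11.6≥1.3).
Opt9: dominated by Opt5 (cost 317≤511, efficiency 80≥61, torque 32.5≥26.1).
Opt10: not dominated (best torque).
Opt11: not dominated.
Pareto-optimal: Opt1, Opt3, Opt5, Opt6, Opt7, Opt10, Opt11 → 7.

7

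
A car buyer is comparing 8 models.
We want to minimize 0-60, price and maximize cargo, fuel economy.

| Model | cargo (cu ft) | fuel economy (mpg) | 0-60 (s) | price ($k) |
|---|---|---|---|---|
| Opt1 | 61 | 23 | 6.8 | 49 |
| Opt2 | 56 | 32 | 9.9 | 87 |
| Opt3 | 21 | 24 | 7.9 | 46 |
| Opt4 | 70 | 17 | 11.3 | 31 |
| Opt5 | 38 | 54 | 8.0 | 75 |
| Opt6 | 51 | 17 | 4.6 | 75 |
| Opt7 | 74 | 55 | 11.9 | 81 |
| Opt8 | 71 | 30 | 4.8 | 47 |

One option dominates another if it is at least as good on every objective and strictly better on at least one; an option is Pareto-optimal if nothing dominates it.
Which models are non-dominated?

Opt1: dominated by Opt8 (cargo 71≥61, fuel economy 30≥23, 0-60 4.8≤6.8, price 47≤49).
Opt2: not dominated.
Opt3: not dominated.
Opt4: not dominated (best price).
Opt5: not dominated.
Opt6: not dominated (best 0-60).
Opt7: not dominated (best cargo).
Opt8: not dominated.

Opt2, Opt3, Opt4, Opt5, Opt6, Opt7, Opt8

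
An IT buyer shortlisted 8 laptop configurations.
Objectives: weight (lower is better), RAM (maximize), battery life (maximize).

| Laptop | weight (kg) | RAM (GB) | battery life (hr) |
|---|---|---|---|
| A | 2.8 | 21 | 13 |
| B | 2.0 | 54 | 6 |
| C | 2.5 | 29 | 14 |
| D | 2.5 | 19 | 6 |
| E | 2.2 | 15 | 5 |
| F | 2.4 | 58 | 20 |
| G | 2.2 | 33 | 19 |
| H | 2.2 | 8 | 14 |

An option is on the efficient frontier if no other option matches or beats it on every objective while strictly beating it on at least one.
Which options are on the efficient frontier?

A: dominated by C (weight 2.5≤2.8, RAM 29≥21, battery life 14≥13).
B: not dominated (best weight).
C: dominated by F (weight 2.4≤2.5, RAM 58≥29, battery life 20≥14).
D: dominated by B (weight 2.0≤2.5, RAM 54≥19, battery life 6≥6).
E: dominated by B (weight 2.0≤2.2, RAM 54≥15, battery life 6≥5).
F: not dominated (best RAM).
G: not dominated.
H: dominated by G (weight 2.2≤2.2, RAM 33≥8, battery life 19≥14).

B, F, G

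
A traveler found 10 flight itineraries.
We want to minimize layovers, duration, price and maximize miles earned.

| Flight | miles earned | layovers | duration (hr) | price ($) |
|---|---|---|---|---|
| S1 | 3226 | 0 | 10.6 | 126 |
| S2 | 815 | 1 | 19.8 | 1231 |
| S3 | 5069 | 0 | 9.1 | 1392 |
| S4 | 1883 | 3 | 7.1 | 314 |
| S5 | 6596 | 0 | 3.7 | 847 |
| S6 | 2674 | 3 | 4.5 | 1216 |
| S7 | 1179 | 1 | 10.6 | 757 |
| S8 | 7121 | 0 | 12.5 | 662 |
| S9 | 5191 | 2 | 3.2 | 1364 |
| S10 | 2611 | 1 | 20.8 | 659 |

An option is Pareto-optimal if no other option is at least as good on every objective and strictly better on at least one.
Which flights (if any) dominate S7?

S1

S1: miles earned 3226≥1179, layovers 0≤1, duration 10.6≤10.6, price 126≤757 — dominates S7.
Others (S2, S3, S4, S5, S6, S8, S9, S10) are each worse than S7 on at least one objective.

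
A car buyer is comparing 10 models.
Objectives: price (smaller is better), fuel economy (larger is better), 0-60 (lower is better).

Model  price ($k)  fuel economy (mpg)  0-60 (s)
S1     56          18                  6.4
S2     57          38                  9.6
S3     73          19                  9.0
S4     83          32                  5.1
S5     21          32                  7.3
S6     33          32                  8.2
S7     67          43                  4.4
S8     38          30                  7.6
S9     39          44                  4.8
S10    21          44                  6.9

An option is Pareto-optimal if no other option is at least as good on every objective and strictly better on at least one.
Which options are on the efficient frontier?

S1: dominated by S9 (price 39≤56, fuel economy 44≥18, 0-60 4.8≤6.4).
S2: dominated by S9 (price 39≤57, fuel economy 44≥38, 0-60 4.8≤9.6).
S3: dominated by S5 (price 21≤73, fuel economy 32≥19, 0-60 7.3≤9.0).
S4: dominated by S7 (price 67≤83, fuel economy 43≥32, 0-60 4.4≤5.1).
S5: dominated by S10 (price 21≤21, fuel economy 44≥32, 0-60 6.9≤7.3).
S6: dominated by S5 (price 21≤33, fuel economy 32≥32, 0-60 7.3≤8.2).
S7: not dominated (best 0-60).
S8: dominated by S5 (price 21≤38, fuel economy 32≥30, 0-60 7.3≤7.6).
S9: not dominated.
S10: not dominated.

S7, S9, S10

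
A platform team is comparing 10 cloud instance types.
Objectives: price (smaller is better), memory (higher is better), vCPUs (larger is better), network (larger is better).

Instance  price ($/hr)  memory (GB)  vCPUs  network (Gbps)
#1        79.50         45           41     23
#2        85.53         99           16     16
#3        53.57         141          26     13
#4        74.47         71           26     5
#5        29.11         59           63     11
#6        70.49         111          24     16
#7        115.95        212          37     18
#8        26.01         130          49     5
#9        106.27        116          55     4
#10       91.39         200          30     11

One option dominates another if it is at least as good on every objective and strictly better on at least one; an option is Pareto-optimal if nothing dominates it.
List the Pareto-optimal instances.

#1: not dominated (best network).
#2: dominated by #6 (price 70.49≤85.53, memory 111≥99, vCPUs 24≥16, network 16≥16).
#3: not dominated.
#4: dominated by #3 (price 53.57≤74.47, memory 141≥71, vCPUs 26≥26, network 13≥5).
#5: not dominated (best vCPUs).
#6: not dominated.
#7: not dominated (best memory).
#8: not dominated (best price).
#9: not dominated.
#10: not dominated.

#1, #3, #5, #6, #7, #8, #9, #10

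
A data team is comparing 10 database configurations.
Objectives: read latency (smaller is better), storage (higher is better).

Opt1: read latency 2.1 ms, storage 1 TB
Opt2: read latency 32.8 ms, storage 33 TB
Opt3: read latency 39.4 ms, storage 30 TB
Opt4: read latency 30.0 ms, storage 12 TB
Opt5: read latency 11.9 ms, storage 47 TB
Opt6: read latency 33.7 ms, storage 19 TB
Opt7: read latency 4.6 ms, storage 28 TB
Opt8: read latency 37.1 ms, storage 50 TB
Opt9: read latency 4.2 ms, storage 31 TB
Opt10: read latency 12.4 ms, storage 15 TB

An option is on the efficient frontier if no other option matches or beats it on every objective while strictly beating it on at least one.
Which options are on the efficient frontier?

Opt1: not dominated (best read latency).
Opt2: dominated by Opt5 (read latency 11.9≤32.8, storage 47≥33).
Opt3: dominated by Opt2 (read latency 32.8≤39.4, storage 33≥30).
Opt4: dominated by Opt5 (read latency 11.9≤30.0, storage 47≥12).
Opt5: not dominated.
Opt6: dominated by Opt2 (read latency 32.8≤33.7, storage 33≥19).
Opt7: dominated by Opt9 (read latency 4.2≤4.6, storage 31≥28).
Opt8: not dominated (best storage).
Opt9: not dominated.
Opt10: dominated by Opt5 (read latency 11.9≤12.4, storage 47≥15).

Opt1, Opt5, Opt8, Opt9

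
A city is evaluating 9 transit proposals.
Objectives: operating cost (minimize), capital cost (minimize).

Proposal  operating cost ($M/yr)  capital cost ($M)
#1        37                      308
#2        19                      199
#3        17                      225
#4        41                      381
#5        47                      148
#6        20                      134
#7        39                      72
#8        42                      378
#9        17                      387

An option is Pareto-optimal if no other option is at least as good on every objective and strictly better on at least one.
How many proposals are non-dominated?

#1: dominated by #2 (operating cost 19≤37, capital cost 199≤308).
#2: not dominated.
#3: not dominated.
#4: dominated by #1 (operating cost 37≤41, capital cost 308≤381).
#5: dominated by #6 (operating cost 20≤47, capital cost 134≤148).
#6: not dominated.
#7: not dominated (best capital cost).
#8: dominated by #1 (operating cost 37≤42, capital cost 308≤378).
#9: dominated by #3 (operating cost 17≤17, capital cost 225≤387).
Pareto-optimal: #2, #3, #6, #7 → 4.

4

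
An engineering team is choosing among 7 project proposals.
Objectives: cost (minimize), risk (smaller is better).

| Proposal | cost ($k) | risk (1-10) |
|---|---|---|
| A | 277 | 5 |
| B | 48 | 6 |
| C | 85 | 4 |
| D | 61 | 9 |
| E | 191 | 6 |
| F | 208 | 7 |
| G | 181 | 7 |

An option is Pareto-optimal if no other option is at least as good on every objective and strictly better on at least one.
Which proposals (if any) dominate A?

C: cost 85≤277, risk 4≤5 — dominates A.
Others (B, D, E, F, G) are each worse than A on at least one objective.

C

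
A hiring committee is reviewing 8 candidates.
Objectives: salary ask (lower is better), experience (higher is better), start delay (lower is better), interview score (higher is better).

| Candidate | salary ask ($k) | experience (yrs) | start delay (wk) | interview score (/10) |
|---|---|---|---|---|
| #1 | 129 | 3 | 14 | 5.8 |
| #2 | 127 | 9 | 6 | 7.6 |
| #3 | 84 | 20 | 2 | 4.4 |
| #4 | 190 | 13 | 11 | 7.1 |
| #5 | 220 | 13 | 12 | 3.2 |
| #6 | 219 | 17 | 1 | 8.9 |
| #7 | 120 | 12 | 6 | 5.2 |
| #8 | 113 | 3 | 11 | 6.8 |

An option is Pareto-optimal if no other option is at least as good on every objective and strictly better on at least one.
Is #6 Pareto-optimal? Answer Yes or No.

Yes

#1: worse on experience (3 vs 17).
#2: worse on experience (9 vs 17).
#3: worse on start delay (2 vs 1).
#4: worse on experience (13 vs 17).
#5: worse on salary ask (220 vs 219).
#7: worse on experience (12 vs 17).
#8: worse on experience (3 vs 17).
No option is at least as good as #6 on every objective and strictly better on one.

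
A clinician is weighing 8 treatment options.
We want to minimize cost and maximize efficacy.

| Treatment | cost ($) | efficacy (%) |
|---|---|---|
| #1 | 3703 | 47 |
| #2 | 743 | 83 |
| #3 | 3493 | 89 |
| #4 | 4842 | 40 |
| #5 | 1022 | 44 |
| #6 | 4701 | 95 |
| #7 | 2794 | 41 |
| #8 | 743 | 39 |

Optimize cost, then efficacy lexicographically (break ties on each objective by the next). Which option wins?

First minimize cost: best is 743, kept {#2, #8}.
Then maximize efficacy: best is 83, kept {#2}.

#2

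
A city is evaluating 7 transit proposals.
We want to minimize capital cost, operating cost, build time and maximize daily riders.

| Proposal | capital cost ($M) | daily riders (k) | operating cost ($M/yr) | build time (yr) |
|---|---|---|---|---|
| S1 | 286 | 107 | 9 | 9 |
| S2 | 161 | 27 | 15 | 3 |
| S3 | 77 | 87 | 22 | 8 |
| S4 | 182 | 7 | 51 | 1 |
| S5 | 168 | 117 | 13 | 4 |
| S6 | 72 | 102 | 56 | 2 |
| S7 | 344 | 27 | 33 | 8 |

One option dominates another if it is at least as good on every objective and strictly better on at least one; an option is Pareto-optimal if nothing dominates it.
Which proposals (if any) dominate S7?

S2: capital cost 161≤344, daily riders 27≥27, operating cost 15≤33, build time 3≤8 — dominates S7.
S3: capital cost 77≤344, daily riders 87≥27, operating cost 22≤33, build time 8≤8 — dominates S7.
S5: capital cost 168≤344, daily riders 117≥27, operating cost 13≤33, build time 4≤8 — dominates S7.
Others (S1, S4, S6) are each worse than S7 on at least one objective.

S2, S3, S5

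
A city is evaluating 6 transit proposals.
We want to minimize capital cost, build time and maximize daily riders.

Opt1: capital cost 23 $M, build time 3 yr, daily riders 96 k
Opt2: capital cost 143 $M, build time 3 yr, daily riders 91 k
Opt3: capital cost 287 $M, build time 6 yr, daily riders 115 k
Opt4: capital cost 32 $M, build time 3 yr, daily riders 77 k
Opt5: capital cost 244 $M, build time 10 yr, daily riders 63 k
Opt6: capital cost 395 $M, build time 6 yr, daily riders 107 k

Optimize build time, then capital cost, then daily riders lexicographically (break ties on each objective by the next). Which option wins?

First minimize build time: best is 3, kept {Opt1, Opt2, Opt4}.
Then minimize capital cost: best is 23, kept {Opt1}.

Opt1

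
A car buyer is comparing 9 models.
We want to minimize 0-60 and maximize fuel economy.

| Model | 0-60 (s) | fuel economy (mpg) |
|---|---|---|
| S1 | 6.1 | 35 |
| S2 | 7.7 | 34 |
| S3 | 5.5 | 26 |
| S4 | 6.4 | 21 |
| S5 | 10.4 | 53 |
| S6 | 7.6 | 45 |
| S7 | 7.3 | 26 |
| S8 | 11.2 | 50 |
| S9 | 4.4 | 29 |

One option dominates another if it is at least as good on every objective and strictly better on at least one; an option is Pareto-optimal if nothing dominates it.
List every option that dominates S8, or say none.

S5: 0-60 10.4≤11.2, fuel economy 53≥50 — dominates S8.
Others (S1, S2, S3, S4, S6, S7, S9) are each worse than S8 on at least one objective.

S5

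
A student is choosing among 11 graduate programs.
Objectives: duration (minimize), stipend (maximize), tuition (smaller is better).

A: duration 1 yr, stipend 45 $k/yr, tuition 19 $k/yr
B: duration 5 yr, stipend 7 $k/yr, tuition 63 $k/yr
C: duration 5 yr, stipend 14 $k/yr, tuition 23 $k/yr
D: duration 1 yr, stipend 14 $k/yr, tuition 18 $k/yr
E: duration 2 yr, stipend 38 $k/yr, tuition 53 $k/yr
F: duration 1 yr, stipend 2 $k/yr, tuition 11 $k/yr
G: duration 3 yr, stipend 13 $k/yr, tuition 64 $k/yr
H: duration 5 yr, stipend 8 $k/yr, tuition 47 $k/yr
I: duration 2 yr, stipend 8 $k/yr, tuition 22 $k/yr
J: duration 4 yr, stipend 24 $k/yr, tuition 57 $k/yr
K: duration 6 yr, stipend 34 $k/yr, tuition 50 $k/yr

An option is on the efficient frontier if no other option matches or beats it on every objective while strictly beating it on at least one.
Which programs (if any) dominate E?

A

A: duration 1≤2, stipend 45≥38, tuition 19≤53 — dominates E.
Others (B, C, D, F, G, H, I, J, K) are each worse than E on at least one objective.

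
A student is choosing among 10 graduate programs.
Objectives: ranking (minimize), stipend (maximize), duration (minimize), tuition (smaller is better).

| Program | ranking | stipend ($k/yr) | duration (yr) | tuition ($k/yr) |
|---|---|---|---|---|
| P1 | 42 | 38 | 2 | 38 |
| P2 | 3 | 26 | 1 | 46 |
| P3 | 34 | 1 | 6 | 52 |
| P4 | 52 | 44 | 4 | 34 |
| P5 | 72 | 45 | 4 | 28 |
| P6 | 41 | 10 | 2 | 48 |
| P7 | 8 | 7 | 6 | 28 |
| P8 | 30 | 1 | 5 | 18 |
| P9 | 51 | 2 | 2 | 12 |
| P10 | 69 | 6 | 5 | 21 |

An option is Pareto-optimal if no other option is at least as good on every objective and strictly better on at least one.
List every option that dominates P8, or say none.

P1: worse on ranking (42 vs 30).
P2: worse on tuition (46 vs 18).
P3: worse on ranking (34 vs 30).
P4: worse on ranking (52 vs 30).
P5: worse on ranking (72 vs 30).
P6: worse on ranking (41 vs 30).
P7: worse on duration (6 vs 5).
P9: worse on ranking (51 vs 30).
P10: worse on ranking (69 vs 30).
No option dominates P8.

none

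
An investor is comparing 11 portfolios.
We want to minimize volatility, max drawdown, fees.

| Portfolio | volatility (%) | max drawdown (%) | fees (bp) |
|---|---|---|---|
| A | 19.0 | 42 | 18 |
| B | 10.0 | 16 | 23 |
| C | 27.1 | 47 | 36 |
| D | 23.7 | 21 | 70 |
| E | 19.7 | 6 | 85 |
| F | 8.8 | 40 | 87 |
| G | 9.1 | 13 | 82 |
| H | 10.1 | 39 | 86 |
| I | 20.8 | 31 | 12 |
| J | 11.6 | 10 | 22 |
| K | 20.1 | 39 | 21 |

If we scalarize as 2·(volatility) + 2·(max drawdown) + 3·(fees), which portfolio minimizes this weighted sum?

A: 2·19.0 + 2·42 + 3·18 = 176.0
B: 2·10.0 + 2·16 + 3·23 = 121.0
C: 2·27.1 + 2·47 + 3·36 = 256.2
D: 2·23.7 + 2·21 + 3·70 = 299.4
E: 2·19.7 + 2·6 + 3·85 = 306.4
F: 2·8.8 + 2·40 + 3·87 = 358.6
G: 2·9.1 + 2·13 + 3·82 = 290.2
H: 2·10.1 + 2·39 + 3·86 = 356.2
I: 2·20.8 + 2·31 + 3·12 = 139.6
J: 2·11.6 + 2·10 + 3·22 = 109.2
K: 2·20.1 + 2·39 + 3·21 = 181.2
Lowest: J at 109.2.

J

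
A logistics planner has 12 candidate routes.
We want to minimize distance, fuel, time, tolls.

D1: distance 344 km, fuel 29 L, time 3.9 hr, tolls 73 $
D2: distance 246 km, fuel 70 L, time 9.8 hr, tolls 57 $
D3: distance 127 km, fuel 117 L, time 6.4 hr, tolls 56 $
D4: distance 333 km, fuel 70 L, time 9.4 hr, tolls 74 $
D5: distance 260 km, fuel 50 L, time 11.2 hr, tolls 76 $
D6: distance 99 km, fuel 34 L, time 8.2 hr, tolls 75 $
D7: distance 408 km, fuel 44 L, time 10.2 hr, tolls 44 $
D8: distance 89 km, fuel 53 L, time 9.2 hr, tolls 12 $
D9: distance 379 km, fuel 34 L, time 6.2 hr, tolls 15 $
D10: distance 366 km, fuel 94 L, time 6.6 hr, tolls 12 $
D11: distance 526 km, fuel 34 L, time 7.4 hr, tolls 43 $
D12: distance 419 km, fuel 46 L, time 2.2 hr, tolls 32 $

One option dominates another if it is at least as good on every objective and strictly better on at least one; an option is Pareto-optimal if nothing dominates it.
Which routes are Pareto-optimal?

D1: not dominated (best fuel).
D2: dominated by D8 (distance 89≤246, fuel 53≤70, time 9.2≤9.8, tolls 12≤57).
D3: not dominated.
D4: dominated by D8 (distance 89≤333, fuel 53≤70, time 9.2≤9.4, tolls 12≤74).
D5: dominated by D6 (distance 99≤260, fuel 34≤50, time 8.2≤11.2, tolls 75≤76).
D6: not dominated.
D7: dominated by D9 (distance 379≤408, fuel 34≤44, time 6.2≤10.2, tolls 15≤44).
D8: not dominated (best distance).
D9: not dominated.
D10: not dominated.
D11: dominated by D9 (distance 379≤526, fuel 34≤34, time 6.2≤7.4, tolls 15≤43).
D12: not dominated (best time).

D1, D3, D6, D8, D9, D10, D12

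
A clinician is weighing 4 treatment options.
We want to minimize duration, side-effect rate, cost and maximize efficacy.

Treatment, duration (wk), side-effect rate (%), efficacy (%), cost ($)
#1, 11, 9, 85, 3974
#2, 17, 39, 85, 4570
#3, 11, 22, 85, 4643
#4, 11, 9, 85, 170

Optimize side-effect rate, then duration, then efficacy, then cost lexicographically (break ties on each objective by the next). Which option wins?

#4

First minimize side-effect rate: best is 9, kept {#1, #4}.
Then minimize duration: best is 11, kept {#1, #4}.
Then maximize efficacy: best is 85, kept {#1, #4}.
Then minimize cost: best is 170, kept {#4}.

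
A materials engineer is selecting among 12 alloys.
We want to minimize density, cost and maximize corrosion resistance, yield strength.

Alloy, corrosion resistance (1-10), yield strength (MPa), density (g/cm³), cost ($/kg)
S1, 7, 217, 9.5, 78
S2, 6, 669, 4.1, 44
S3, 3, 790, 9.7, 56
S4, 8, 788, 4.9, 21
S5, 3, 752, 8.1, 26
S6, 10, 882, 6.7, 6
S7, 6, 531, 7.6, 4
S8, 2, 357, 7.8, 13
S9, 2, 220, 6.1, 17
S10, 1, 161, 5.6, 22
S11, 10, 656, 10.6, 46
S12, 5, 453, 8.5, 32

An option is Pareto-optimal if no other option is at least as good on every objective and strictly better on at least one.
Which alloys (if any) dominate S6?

none

S1: worse on corrosion resistance (7 vs 10).
S2: worse on corrosion resistance (6 vs 10).
S3: worse on corrosion resistance (3 vs 10).
S4: worse on corrosion resistance (8 vs 10).
S5: worse on corrosion resistance (3 vs 10).
S7: worse on corrosion resistance (6 vs 10).
S8: worse on corrosion resistance (2 vs 10).
S9: worse on corrosion resistance (2 vs 10).
S10: worse on corrosion resistance (1 vs 10).
S11: worse on yield strength (656 vs 882).
S12: worse on corrosion resistance (5 vs 10).
No option dominates S6.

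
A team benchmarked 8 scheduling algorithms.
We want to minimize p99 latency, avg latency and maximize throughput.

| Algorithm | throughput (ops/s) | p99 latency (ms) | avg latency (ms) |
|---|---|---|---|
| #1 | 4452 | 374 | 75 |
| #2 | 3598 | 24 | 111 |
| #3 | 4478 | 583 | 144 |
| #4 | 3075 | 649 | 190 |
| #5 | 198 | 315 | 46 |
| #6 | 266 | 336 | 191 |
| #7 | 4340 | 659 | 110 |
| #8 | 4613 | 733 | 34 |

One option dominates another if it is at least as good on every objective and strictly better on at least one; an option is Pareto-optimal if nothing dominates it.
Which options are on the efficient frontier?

#1, #2, #3, #5, #8

#1: not dominated.
#2: not dominated (best p99 latency).
#3: not dominated.
#4: dominated by #1 (throughput 4452≥3075, p99 latency 374≤649, avg latency 75≤190).
#5: not dominated.
#6: dominated by #2 (throughput 3598≥266, p99 latency 24≤336, avg latency 111≤191).
#7: dominated by #1 (throughput 4452≥4340, p99 latency 374≤659, avg latency 75≤110).
#8: not dominated (best throughput).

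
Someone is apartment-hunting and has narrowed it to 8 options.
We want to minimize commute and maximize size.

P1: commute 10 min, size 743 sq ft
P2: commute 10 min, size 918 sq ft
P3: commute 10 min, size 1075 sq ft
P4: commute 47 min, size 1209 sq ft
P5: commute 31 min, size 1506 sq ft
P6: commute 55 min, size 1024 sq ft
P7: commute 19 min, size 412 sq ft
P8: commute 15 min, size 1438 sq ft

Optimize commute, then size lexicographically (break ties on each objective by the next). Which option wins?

First minimize commute: best is 10, kept {P1, P2, P3}.
Then maximize size: best is 1075, kept {P3}.

P3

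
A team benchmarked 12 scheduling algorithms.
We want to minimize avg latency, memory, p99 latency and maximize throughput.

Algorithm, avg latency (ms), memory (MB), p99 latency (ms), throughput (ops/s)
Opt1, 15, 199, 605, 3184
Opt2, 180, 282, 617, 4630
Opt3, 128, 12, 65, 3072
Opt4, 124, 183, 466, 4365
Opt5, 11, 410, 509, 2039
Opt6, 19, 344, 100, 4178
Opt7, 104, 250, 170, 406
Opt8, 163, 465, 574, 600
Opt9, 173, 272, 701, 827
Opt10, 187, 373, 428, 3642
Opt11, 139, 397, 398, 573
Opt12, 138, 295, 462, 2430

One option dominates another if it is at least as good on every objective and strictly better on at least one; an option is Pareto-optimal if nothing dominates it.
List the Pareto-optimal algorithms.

Opt1: not dominated.
Opt2: not dominated (best throughput).
Opt3: not dominated (best memory).
Opt4: not dominated.
Opt5: not dominated (best avg latency).
Opt6: not dominated.
Opt7: not dominated.
Opt8: dominated by Opt3 (avg latency 128≤163, memory 12≤465, p99 latency 65≤574, throughput 3072≥600).
Opt9: dominated by Opt1 (avg latency 15≤173, memory 199≤272, p99 latency 605≤701, throughput 3184≥827).
Opt10: dominated by Opt6 (avg latency 19≤187, memory 344≤373, p99 latency 100≤428, throughput 4178≥3642).
Opt11: dominated by Opt3 (avg latency 128≤139, memory 12≤397, p99 latency 65≤398, throughput 3072≥573).
Opt12: dominated by Opt3 (avg latency 128≤138, memory 12≤295, p99 latency 65≤462, throughput 3072≥2430).

Opt1, Opt2, Opt3, Opt4, Opt5, Opt6, Opt7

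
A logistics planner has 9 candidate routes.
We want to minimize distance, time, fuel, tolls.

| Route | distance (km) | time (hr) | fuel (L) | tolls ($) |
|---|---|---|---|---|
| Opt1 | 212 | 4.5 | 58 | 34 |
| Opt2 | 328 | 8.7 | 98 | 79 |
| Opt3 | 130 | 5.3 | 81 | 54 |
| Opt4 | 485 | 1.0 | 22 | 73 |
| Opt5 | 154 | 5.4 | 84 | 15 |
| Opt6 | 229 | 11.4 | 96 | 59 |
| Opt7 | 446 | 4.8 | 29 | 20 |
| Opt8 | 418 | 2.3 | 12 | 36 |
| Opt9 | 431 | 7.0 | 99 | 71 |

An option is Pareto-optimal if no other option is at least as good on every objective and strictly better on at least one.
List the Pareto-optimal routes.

Opt1, Opt3, Opt4, Opt5, Opt7, Opt8

Opt1: not dominated.
Opt2: dominated by Opt1 (distance 212≤328, time 4.5≤8.7, fuel 58≤98, tolls 34≤79).
Opt3: not dominated (best distance).
Opt4: not dominated (best time).
Opt5: not dominated (best tolls).
Opt6: dominated by Opt1 (distance 212≤229, time 4.5≤11.4, fuel 58≤96, tolls 34≤59).
Opt7: not dominated.
Opt8: not dominated (best fuel).
Opt9: dominated by Opt1 (distance 212≤431, time 4.5≤7.0, fuel 58≤99, tolls 34≤71).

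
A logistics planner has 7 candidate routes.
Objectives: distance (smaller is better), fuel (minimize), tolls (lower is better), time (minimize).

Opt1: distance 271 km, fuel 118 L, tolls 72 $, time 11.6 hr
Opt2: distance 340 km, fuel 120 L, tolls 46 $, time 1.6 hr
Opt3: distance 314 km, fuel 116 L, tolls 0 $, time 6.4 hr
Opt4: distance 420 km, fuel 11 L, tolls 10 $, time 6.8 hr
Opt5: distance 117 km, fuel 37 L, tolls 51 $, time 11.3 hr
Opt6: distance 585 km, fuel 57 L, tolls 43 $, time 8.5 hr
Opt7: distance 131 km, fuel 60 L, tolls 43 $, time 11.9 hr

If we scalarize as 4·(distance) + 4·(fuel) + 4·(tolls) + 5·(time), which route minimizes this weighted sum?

Opt1: 4·271 + 4·118 + 4·72 + 5·11.6 = 1902.0
Opt2: 4·340 + 4·120 + 4·46 + 5·1.6 = 2032.0
Opt3: 4·314 + 4·116 + 4·0 + 5·6.4 = 1752.0
Opt4: 4·420 + 4·11 + 4·10 + 5·6.8 = 1798.0
Opt5: 4·117 + 4·37 + 4·51 + 5·11.3 = 876.5
Opt6: 4·585 + 4·57 + 4·43 + 5·8.5 = 2782.5
Opt7: 4·131 + 4·60 + 4·43 + 5·11.9 = 995.5
Lowest: Opt5 at 876.5.

Opt5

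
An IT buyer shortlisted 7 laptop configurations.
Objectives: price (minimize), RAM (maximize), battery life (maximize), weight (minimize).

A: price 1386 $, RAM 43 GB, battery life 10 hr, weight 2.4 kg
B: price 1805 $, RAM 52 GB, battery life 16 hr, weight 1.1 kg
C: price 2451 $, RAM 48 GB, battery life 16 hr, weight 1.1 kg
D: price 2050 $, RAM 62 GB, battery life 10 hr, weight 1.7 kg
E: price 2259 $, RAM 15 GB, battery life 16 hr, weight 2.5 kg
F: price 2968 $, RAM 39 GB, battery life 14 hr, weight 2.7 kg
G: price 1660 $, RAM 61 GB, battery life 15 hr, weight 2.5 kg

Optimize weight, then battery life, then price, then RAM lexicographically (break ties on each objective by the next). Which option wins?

First minimize weight: best is 1.1, kept {B, C}.
Then maximize battery life: best is 16, kept {B, C}.
Then minimize price: best is 1805, kept {B}.

B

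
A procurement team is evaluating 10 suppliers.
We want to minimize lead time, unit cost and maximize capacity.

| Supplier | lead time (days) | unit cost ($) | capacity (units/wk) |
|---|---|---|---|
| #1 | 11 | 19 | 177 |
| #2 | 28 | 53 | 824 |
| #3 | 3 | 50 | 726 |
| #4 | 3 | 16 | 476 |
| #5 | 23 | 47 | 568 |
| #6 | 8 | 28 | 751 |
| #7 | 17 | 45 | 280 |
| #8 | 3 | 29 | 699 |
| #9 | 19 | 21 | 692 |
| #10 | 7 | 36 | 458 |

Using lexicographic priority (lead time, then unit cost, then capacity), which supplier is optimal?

#4

First minimize lead time: best is 3, kept {#3, #4, #8}.
Then minimize unit cost: best is 16, kept {#4}.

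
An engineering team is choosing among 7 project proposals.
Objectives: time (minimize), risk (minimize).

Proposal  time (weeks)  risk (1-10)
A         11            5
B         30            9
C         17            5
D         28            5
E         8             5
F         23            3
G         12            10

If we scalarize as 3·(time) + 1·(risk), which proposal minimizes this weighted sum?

A: 3·11 + 1·5 = 38
B: 3·30 + 1·9 = 99
C: 3·17 + 1·5 = 56
D: 3·28 + 1·5 = 89
E: 3·8 + 1·5 = 29
F: 3·23 + 1·3 = 72
G: 3·12 + 1·10 = 46
Lowest: E at 29.

E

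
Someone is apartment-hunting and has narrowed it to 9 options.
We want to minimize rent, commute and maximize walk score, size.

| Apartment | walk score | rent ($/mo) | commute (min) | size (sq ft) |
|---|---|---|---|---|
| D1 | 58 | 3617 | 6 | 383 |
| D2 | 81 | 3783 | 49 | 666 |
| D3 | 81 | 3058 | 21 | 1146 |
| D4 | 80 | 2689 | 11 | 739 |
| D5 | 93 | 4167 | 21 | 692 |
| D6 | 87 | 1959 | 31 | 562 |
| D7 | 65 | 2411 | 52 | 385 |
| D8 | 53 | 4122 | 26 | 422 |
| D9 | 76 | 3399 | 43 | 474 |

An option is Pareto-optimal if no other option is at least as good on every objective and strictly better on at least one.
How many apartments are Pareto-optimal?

5

D1: not dominated (best commute).
D2: dominated by D3 (walk score 81≥81, rent 3058≤3783, commute 21≤49, size 1146≥666).
D3: not dominated (best size).
D4: not dominated.
D5: not dominated (best walk score).
D6: not dominated (best rent).
D7: dominated by D6 (walk score 87≥65, rent 1959≤2411, commute 31≤52, size 562≥385).
D8: dominated by D3 (walk score 81≥53, rent 3058≤4122, commute 21≤26, size 1146≥422).
D9: dominated by D3 (walk score 81≥76, rent 3058≤3399, commute 21≤43, size 1146≥474).
Pareto-optimal: D1, D3, D4, D5, D6 → 5.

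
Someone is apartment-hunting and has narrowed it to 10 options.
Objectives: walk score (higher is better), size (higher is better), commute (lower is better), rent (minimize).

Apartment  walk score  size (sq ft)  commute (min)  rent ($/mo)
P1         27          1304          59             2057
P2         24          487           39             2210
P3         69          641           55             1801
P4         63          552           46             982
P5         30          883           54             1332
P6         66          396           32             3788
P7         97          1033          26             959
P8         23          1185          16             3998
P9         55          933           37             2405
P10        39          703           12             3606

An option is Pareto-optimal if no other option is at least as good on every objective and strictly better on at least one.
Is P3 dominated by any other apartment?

P7 vs P3: walk score 97≥69, size 1033≥641, commute 26≤55, rent 959≤1801 — P7 is at least as good on every objective and strictly better on at least one, so P7 dominates P3.

Yes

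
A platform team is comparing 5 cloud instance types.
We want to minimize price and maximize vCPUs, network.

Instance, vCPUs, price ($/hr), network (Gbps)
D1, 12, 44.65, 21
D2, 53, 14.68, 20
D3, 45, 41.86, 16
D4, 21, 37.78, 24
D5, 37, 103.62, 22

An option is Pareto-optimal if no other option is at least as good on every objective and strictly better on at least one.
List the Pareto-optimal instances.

D2, D4, D5

D1: dominated by D4 (vCPUs 21≥12, price 37.78≤44.65, network 24≥21).
D2: not dominated (best vCPUs).
D3: dominated by D2 (vCPUs 53≥45, price 14.68≤41.86, network 20≥16).
D4: not dominated (best network).
D5: not dominated.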